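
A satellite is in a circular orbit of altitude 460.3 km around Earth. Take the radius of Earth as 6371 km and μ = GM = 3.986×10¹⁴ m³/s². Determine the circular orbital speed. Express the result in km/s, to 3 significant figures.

r = 6371 + 460.3 = 6831.3 km = 6.8313×10⁶ m.
For a circular orbit v = √(μ/r) = √(3.986×10¹⁴ / 6.831×10⁶) = √(5.835×10⁷) = 7639 m/s.
That is 7.639 km/s.

v ≈ 7.64 km/s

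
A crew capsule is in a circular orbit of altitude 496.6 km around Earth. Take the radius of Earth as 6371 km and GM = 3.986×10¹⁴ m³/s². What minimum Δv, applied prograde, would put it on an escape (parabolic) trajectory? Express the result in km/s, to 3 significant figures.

Δv ≈ 3.16 km/s

r = 6371 + 496.6 = 6867.6 km = 6.8676×10⁶ m.
Circular speed v_c = √(μ/r) = 7618 m/s.
Escape speed v_esc = √(2μ/r) = √2 × v_c = 10770 m/s.
Δv = v_esc − v_c = 3156 m/s = 3.156 km/s.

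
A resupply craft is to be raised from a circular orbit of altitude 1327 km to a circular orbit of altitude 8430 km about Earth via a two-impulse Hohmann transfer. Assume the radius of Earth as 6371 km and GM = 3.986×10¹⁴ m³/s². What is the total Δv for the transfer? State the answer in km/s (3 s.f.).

r₁ = 6371 + 1327 = 7698.0 km = 7.6980×10⁶ m.
r₂ = 6371 + 8430 = 14801 km = 1.4801×10⁷ m.
Transfer ellipse a_t = (r₁ + r₂)/2 = 1.125×10⁷ m.
At r₁: circular v_c1 = √(μ/r₁) = 7196 m/s; transfer-perigee v_p = √[μ(2/r₁ − 1/a_t)] = 8254 m/s.
Δv₁ = v_p − v_c1 = 1058 m/s.
At r₂: circular v_c2 = √(μ/r₂) = 5189 m/s; transfer-apogee v_a = √[μ(2/r₂ − 1/a_t)] = 4293 m/s.
Δv₂ = v_c2 − v_a = 896.6 m/s.
Total Δv = Δv₁ + Δv₂ = 1955 m/s = 1.955 km/s.

Δv_total ≈ 1.95 km/s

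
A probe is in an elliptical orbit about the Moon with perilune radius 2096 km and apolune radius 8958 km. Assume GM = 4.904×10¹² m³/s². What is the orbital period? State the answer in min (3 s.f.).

Semi-major axis a = (r_p + r_a)/2 = (2096.0 + 8958.0)/2 = 5527.0 km = 5.527×10⁶ m.
By Kepler's third law T = 2π√(a³/μ) = 2π × 5.868×10³ = 3.687×10⁴ s.
= 614.5 min.

T ≈ 614 min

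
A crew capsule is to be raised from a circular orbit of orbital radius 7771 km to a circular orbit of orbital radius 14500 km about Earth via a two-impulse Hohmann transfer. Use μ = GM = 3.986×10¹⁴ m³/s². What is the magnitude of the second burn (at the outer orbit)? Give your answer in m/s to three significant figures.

Δv ≈ 863 m/s

r₁ = 7771 km = 7.771×10⁶ m.
r₂ = 14500 km = 1.450×10⁷ m.
Transfer ellipse a_t = (r₁ + r₂)/2 = 1.114×10⁷ m.
At r₁: circular v_c1 = √(μ/r₁) = 7162 m/s; transfer-perigee v_p = √[μ(2/r₁ − 1/a_t)] = 8173 m/s.
At r₂: circular v_c2 = √(μ/r₂) = 5243 m/s; transfer-apogee v_a = √[μ(2/r₂ − 1/a_t)] = 4380 m/s.
Δv₂ = v_c2 − v_a = 863.1 m/s.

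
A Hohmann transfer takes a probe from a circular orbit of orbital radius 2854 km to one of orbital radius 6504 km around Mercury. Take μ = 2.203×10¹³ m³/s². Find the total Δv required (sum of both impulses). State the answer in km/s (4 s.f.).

r₁ = 2854 km = 2.854×10⁶ m.
r₂ = 6504 km = 6.504×10⁶ m.
Transfer ellipse a_t = (r₁ + r₂)/2 = 4.679×10⁶ m.
At r₁: circular v_c1 = √(μ/r₁) = 2778 m/s; transfer-periherm v_p = √[μ(2/r₁ − 1/a_t)] = 3276 m/s.
Δv₁ = v_p − v_c1 = 497.3 m/s.
At r₂: circular v_c2 = √(μ/r₂) = 1840 m/s; transfer-apoherm v_a = √[μ(2/r₂ − 1/a_t)] = 1437 m/s.
Δv₂ = v_c2 − v_a = 403.1 m/s.
Total Δv = Δv₁ + Δv₂ = 900.4 m/s = 0.9004 km/s.

Δv_total ≈ 0.9004 km/s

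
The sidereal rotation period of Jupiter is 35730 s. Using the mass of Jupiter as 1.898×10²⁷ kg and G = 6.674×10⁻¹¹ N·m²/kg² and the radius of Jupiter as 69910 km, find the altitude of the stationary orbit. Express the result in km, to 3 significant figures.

h_sync ≈ 90100 km

μ = GM = 6.674×10⁻¹¹ × 1.898×10²⁷ = 1.267×10¹⁷ m³/s².
A synchronous orbit has period T, so by Kepler's third law a = (μT²/4π²)^(1/3).
μT²/4π² = 1.267×10¹⁷ × (3.573×10⁴)² / 39.48 = 4.096×10²⁴ m³.
a = 1.600×10⁸ m = 1.6000×10⁵ km.
Altitude h = a − R = 1.6000×10⁵ − 69910 = 90094 km.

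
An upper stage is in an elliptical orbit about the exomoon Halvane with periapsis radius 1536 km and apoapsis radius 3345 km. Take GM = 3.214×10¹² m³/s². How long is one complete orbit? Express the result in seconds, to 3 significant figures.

T ≈ 13400 seconds

Semi-major axis a = (r_p + r_a)/2 = (1536.0 + 3345.0)/2 = 2440.5 km = 2.440×10⁶ m.
By Kepler's third law T = 2π√(a³/μ) = 2π × 2.127×10³ = 1.336×10⁴ s.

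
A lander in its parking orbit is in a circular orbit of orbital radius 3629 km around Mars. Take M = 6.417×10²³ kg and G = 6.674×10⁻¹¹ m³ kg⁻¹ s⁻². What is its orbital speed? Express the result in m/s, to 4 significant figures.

v ≈ 3435 m/s

μ = GM = 6.674×10⁻¹¹ × 6.417×10²³ = 4.283×10¹³ m³/s².
r = 3629 km = 3.629×10⁶ m.
For a circular orbit v = √(μ/r) = √(4.283×10¹³ / 3.629×10⁶) = √(1.180×10⁷) = 3435 m/s.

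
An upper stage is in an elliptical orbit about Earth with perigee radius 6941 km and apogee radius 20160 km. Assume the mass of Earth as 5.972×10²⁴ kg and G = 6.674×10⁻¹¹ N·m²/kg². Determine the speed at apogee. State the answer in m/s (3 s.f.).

v ≈ 3180 m/s

μ = GM = 6.674×10⁻¹¹ × 5.972×10²⁴ = 3.986×10¹⁴ m³/s².
Semi-major axis a = (r_p + r_a)/2 = 13550 km = 1.355×10⁷ m.
Vis-viva: v² = μ(2/r − 1/a) = 3.986×10¹⁴ × (9.921×10⁻⁸ − 7.380×10⁻⁸) = 1.013×10⁷ m²/s².
v = 3182 m/s.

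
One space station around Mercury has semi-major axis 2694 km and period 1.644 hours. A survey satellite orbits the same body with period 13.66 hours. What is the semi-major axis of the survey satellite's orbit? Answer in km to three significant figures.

Kepler's third law: a³ ∝ T², so a₂ = a₁ (T₂/T₁)^(2/3).
T₂/T₁ = 8.309, (T₂/T₁)^(2/3) = 4.102.
a₂ = 2694 × 4.102 = 11050 km.

a₂ ≈ 11100 km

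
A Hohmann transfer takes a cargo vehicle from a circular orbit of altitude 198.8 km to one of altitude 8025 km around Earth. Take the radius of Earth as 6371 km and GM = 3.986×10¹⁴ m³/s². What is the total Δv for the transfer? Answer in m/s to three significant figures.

r₁ = 6371 + 198.8 = 6569.8 km = 6.5698×10⁶ m.
r₂ = 6371 + 8025 = 14396 km = 1.4396×10⁷ m.
Transfer ellipse a_t = (r₁ + r₂)/2 = 1.048×10⁷ m.
At r₁: circular v_c1 = √(μ/r₁) = 7789 m/s; transfer-perigee v_p = √[μ(2/r₁ − 1/a_t)] = 9128 m/s.
Δv₁ = v_p − v_c1 = 1339 m/s.
At r₂: circular v_c2 = √(μ/r₂) = 5262 m/s; transfer-apogee v_a = √[μ(2/r₂ − 1/a_t)] = 4166 m/s.
Δv₂ = v_c2 − v_a = 1096 m/s.
Total Δv = Δv₁ + Δv₂ = 2435 m/s.

Δv_total ≈ 2440 m/s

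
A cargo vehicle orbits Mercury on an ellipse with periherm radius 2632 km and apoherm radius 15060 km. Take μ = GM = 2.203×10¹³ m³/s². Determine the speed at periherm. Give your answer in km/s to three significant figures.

Semi-major axis a = (r_p + r_a)/2 = 8846.0 km = 8.846×10⁶ m.
Vis-viva: v² = μ(2/r − 1/a) = 2.203×10¹³ × (7.599×10⁻⁷ − 1.130×10⁻⁷) = 1.425×10⁷ m²/s².
v = 3775 m/s = 3.775 km/s.

v ≈ 3.77 km/s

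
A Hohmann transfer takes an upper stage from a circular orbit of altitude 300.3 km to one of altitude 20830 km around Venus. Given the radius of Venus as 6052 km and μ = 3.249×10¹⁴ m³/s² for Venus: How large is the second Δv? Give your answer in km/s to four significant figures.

r₁ = 6052 + 300.3 = 6352.3 km = 6.3523×10⁶ m.
r₂ = 6052 + 20830 = 26882 km = 2.6882×10⁷ m.
Transfer ellipse a_t = (r₁ + r₂)/2 = 1.662×10⁷ m.
At r₁: circular v_c1 = √(μ/r₁) = 7152 m/s; transfer-periapsis v_p = √[μ(2/r₁ − 1/a_t)] = 9096 m/s.
At r₂: circular v_c2 = √(μ/r₂) = 3477 m/s; transfer-apoapsis v_a = √[μ(2/r₂ − 1/a_t)] = 2149 m/s.
Δv₂ = v_c2 − v_a = 1327 m/s.
= 1.327 km/s.

Δv ≈ 1.327 km/s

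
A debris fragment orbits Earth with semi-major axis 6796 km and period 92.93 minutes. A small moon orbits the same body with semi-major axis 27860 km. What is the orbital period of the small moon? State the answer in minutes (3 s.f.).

Kepler's third law: T² ∝ a³, so T₂ = T₁ (a₂/a₁)^(3/2).
a₂/a₁ = 4.099, (a₂/a₁)^(3/2) = 8.300.
T₂ = 92.93 × 8.300 = 771.3 minutes.

T₂ ≈ 771 minutes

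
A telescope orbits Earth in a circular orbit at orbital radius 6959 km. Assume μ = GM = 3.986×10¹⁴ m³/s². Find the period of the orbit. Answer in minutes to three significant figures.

T ≈ 96.3 minutes

r = 6959 km = 6.959×10⁶ m.
Kepler's third law: T = 2π√(r³/μ) = 2π√((6.959×10⁶)³ / 3.986×10¹⁴).
r³/μ = 8.455×10⁵ s², so T = 2π × 9.195×10² = 5.777×10³ s.
Converting: 5.777×10³ s ÷ 60.00 = 96.29 minutes.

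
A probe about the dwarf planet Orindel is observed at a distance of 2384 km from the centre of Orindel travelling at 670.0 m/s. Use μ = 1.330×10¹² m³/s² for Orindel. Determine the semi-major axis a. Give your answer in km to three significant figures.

r = 2.384×10⁶ m.
Specific orbital energy ε = v²/2 − μ/r = (670.0)²/2 − 1.330×10¹²/2.384×10⁶ = -3.334×10⁵ J/kg.
Since ε = −μ/(2a), a = −μ/(2ε) = 1.994×10⁶ m = 1994.4 km.

a ≈ 1990 km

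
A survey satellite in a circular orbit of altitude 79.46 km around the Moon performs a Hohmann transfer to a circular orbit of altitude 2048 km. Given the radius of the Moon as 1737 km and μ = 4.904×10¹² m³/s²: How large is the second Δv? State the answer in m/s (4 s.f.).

Δv ≈ 221.6 m/s

r₁ = 1737 + 79.46 = 1816.5 km = 1.8165×10⁶ m.
r₂ = 1737 + 2048 = 3785.0 km = 3.7850×10⁶ m.
Transfer ellipse a_t = (r₁ + r₂)/2 = 2.801×10⁶ m.
At r₁: circular v_c1 = √(μ/r₁) = 1643 m/s; transfer-perilune v_p = √[μ(2/r₁ − 1/a_t)] = 1910 m/s.
At r₂: circular v_c2 = √(μ/r₂) = 1138 m/s; transfer-apolune v_a = √[μ(2/r₂ − 1/a_t)] = 916.7 m/s.
Δv₂ = v_c2 − v_a = 221.6 m/s.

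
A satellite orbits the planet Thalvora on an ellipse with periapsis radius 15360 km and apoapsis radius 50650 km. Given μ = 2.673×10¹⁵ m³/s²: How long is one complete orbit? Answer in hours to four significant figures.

T ≈ 6.401 hours

Semi-major axis a = (r_p + r_a)/2 = (15360 + 50650)/2 = 33005 km = 3.300×10⁷ m.
By Kepler's third law T = 2π√(a³/μ) = 2π × 3.668×10³ = 2.304×10⁴ s.
= 6.401 hours.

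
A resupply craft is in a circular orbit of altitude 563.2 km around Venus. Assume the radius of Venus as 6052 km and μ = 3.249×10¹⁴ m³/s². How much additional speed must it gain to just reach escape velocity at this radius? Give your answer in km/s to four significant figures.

Δv ≈ 2.903 km/s

r = 6052 + 563.2 = 6615.2 km = 6.6152×10⁶ m.
Circular speed v_c = √(μ/r) = 7008 m/s.
Escape speed v_esc = √(2μ/r) = √2 × v_c = 9911 m/s.
Δv = v_esc − v_c = 2903 m/s = 2.903 km/s.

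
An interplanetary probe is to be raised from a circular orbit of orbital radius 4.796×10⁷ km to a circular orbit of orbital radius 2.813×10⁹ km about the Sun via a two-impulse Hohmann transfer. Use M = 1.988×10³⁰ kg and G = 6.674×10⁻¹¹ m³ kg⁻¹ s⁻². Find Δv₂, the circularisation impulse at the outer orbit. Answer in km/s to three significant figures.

μ = GM = 6.674×10⁻¹¹ × 1.988×10³⁰ = 1.327×10²⁰ m³/s².
r₁ = 4.796×10⁷ km = 4.796×10¹⁰ m.
r₂ = 2.813×10⁹ km = 2.813×10¹² m.
Transfer ellipse a_t = (r₁ + r₂)/2 = 1.430×10¹² m.
At r₁: circular v_c1 = √(μ/r₁) = 52600 m/s; transfer-perihelion v_p = √[μ(2/r₁ − 1/a_t)] = 73760 m/s.
At r₂: circular v_c2 = √(μ/r₂) = 6868 m/s; transfer-aphelion v_a = √[μ(2/r₂ − 1/a_t)] = 1258 m/s.
Δv₂ = v_c2 − v_a = 5610 m/s.
= 5.610 km/s.

Δv ≈ 5.61 km/s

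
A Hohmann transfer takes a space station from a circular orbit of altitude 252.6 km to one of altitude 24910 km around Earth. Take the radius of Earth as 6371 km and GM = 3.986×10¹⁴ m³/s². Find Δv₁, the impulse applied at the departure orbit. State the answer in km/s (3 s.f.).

Δv ≈ 2.21 km/s

r₁ = 6371 + 252.6 = 6623.6 km = 6.6236×10⁶ m.
r₂ = 6371 + 24910 = 31281 km = 3.1281×10⁷ m.
Transfer ellipse a_t = (r₁ + r₂)/2 = 1.895×10⁷ m.
At r₁: circular v_c1 = √(μ/r₁) = 7757 m/s; transfer-perigee v_p = √[μ(2/r₁ − 1/a_t)] = 9966 m/s.
Δv₁ = v_p − v_c1 = 2209 m/s.
= 2.209 km/s.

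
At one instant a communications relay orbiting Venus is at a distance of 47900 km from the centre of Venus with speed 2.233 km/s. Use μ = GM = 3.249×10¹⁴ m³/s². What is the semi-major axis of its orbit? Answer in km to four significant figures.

a ≈ 37870 km

r = 4.790×10⁷ m.
Specific orbital energy ε = v²/2 − μ/r = (2233)²/2 − 3.249×10¹⁴/4.790×10⁷ = -4.290×10⁶ J/kg.
Since ε = −μ/(2a), a = −μ/(2ε) = 3.787×10⁷ m = 37869 km.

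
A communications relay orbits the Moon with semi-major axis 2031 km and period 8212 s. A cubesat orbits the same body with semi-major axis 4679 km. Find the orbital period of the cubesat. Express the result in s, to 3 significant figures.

Kepler's third law: T² ∝ a³, so T₂ = T₁ (a₂/a₁)^(3/2).
a₂/a₁ = 2.304, (a₂/a₁)^(3/2) = 3.497.
T₂ = 8212 × 3.497 = 28720 s.

T₂ ≈ 28700 s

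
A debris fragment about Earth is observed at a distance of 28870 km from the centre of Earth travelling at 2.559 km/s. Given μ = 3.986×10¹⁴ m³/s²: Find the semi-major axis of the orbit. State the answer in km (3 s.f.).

r = 2.887×10⁷ m.
Vis-viva rearranged: 1/a = 2/r − v²/μ = 6.928×10⁻⁸ − 1.643×10⁻⁸ = 5.285×10⁻⁸ m⁻¹.
a = 1.892×10⁷ m = 18922 km.

a ≈ 18900 km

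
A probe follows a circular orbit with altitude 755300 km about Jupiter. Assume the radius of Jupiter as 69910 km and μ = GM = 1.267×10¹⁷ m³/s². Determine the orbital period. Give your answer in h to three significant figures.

r = 69910 + 755300 = 825210 km = 8.2521×10⁸ m.
Kepler's third law: T = 2π√(r³/μ) = 2π√((8.252×10⁸)³ / 1.267×10¹⁷).
r³/μ = 4.435×10⁹ s², so T = 2π × 6.660×10⁴ = 4.184×10⁵ s.
Converting: 4.184×10⁵ s ÷ 3600 = 116.2 h.

T ≈ 116 h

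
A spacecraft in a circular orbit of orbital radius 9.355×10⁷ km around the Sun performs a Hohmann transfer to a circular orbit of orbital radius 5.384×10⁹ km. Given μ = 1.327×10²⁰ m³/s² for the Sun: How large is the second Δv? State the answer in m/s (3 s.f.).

r₁ = 9.355×10⁷ km = 9.355×10¹⁰ m.
r₂ = 5.384×10⁹ km = 5.384×10¹² m.
Transfer ellipse a_t = (r₁ + r₂)/2 = 2.739×10¹² m.
At r₁: circular v_c1 = √(μ/r₁) = 37660 m/s; transfer-perihelion v_p = √[μ(2/r₁ − 1/a_t)] = 52810 m/s.
At r₂: circular v_c2 = √(μ/r₂) = 4965 m/s; transfer-aphelion v_a = √[μ(2/r₂ − 1/a_t)] = 917.5 m/s.
Δv₂ = v_c2 − v_a = 4047 m/s.

Δv ≈ 4050 m/s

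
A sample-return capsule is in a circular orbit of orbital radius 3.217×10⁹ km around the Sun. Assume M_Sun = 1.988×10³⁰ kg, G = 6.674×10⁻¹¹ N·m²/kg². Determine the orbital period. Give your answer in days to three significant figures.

μ = GM = 6.674×10⁻¹¹ × 1.988×10³⁰ = 1.327×10²⁰ m³/s².
r = 3.217×10⁹ km = 3.217×10¹² m.
Kepler's third law: T = 2π√(r³/μ) = 2π√((3.217×10¹²)³ / 1.327×10²⁰).
r³/μ = 2.509×10¹⁷ s², so T = 2π × 5.009×10⁸ = 3.147×10⁹ s.
Converting: 3.147×10⁹ s ÷ 86400 = 36430 days.

T ≈ 36400 days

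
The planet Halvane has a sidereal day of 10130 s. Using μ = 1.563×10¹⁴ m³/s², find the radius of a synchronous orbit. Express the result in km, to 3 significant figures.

r_sync ≈ 7410 km

A synchronous orbit has period T, so by Kepler's third law a = (μT²/4π²)^(1/3).
μT²/4π² = 1.563×10¹⁴ × (1.013×10⁴)² / 39.48 = 4.063×10²⁰ m³.
a = 7.406×10⁶ m = 7406.4 km.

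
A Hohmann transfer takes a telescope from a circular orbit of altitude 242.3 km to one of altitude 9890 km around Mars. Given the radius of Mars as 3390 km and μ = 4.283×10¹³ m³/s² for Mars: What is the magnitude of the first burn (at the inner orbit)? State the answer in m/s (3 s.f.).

r₁ = 3390 + 242.3 = 3632.3 km = 3.6323×10⁶ m.
r₂ = 3390 + 9890 = 13280 km = 1.3280×10⁷ m.
Transfer ellipse a_t = (r₁ + r₂)/2 = 8.456×10⁶ m.
At r₁: circular v_c1 = √(μ/r₁) = 3434 m/s; transfer-periapsis v_p = √[μ(2/r₁ − 1/a_t)] = 4303 m/s.
Δv₁ = v_p − v_c1 = 869.4 m/s.

Δv ≈ 869 m/s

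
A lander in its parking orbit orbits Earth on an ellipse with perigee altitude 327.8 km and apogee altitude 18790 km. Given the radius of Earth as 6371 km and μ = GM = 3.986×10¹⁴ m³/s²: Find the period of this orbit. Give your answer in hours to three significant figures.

T ≈ 5.56 hours

r_p = 6371 + 327.8 = 6698.8 km = 6.6988×10⁶ m.
r_a = 6371 + 18790 = 25161 km = 2.5161×10⁷ m.
Semi-major axis a = (r_p + r_a)/2 = (6698.8 + 25161)/2 = 15930 km = 1.593×10⁷ m.
By Kepler's third law T = 2π√(a³/μ) = 2π × 3.185×10³ = 2.001×10⁴ s.
= 5.558 hours.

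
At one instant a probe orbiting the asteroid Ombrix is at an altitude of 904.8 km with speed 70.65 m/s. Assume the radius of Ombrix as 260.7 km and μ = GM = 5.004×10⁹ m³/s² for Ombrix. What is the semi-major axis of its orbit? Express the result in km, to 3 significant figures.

a ≈ 1390 km

r = 260.7 + 904.8 = 1165.5 km = 1.166×10⁶ m.
Specific orbital energy ε = v²/2 − μ/r = (70.65)²/2 − 5.004×10⁹/1.166×10⁶ = -1.798×10³ J/kg.
Since ε = −μ/(2a), a = −μ/(2ε) = 1.392×10⁶ m = 1391.8 km.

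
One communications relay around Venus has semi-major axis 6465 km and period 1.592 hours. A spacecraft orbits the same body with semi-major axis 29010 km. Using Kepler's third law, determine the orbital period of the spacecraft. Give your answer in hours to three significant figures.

T₂ ≈ 15.1 hours

Kepler's third law: T² ∝ a³, so T₂ = T₁ (a₂/a₁)^(3/2).
a₂/a₁ = 4.487, (a₂/a₁)^(3/2) = 9.505.
T₂ = 1.592 × 9.505 = 15.13 hours.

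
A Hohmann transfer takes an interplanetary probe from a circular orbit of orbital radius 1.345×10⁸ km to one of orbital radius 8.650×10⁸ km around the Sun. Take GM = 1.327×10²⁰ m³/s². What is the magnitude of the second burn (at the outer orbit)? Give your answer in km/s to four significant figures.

Δv ≈ 5.960 km/s

r₁ = 1.345×10⁸ km = 1.345×10¹¹ m.
r₂ = 8.650×10⁸ km = 8.650×10¹¹ m.
Transfer ellipse a_t = (r₁ + r₂)/2 = 4.998×10¹¹ m.
At r₁: circular v_c1 = √(μ/r₁) = 31410 m/s; transfer-perihelion v_p = √[μ(2/r₁ − 1/a_t)] = 41320 m/s.
At r₂: circular v_c2 = √(μ/r₂) = 12390 m/s; transfer-aphelion v_a = √[μ(2/r₂ − 1/a_t)] = 6426 m/s.
Δv₂ = v_c2 − v_a = 5960 m/s.
= 5.960 km/s.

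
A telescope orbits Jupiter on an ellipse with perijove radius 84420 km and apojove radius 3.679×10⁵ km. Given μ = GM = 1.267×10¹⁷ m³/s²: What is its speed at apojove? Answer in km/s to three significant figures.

v ≈ 11.3 km/s

Semi-major axis a = (r_p + r_a)/2 = 2.2616×10⁵ km = 2.262×10⁸ m.
Vis-viva: v² = μ(2/r − 1/a) = 1.267×10¹⁷ × (5.436×10⁻⁹ − 4.422×10⁻⁹) = 1.286×10⁸ m²/s².
v = 11340 m/s = 11.34 km/s.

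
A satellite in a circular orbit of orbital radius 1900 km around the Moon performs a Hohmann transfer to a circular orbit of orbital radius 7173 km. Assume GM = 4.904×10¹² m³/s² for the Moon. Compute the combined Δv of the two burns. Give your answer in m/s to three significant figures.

r₁ = 1900 km = 1.900×10⁶ m.
r₂ = 7173 km = 7.173×10⁶ m.
Transfer ellipse a_t = (r₁ + r₂)/2 = 4.536×10⁶ m.
At r₁: circular v_c1 = √(μ/r₁) = 1607 m/s; transfer-perilune v_p = √[μ(2/r₁ − 1/a_t)] = 2020 m/s.
Δv₁ = v_p − v_c1 = 413.6 m/s.
At r₂: circular v_c2 = √(μ/r₂) = 826.8 m/s; transfer-apolune v_a = √[μ(2/r₂ − 1/a_t)] = 535.1 m/s.
Δv₂ = v_c2 − v_a = 291.7 m/s.
Total Δv = Δv₁ + Δv₂ = 705.3 m/s.

Δv_total ≈ 705 m/s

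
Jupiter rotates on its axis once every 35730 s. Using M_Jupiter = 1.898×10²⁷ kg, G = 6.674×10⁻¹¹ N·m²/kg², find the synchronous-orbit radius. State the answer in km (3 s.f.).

μ = GM = 6.674×10⁻¹¹ × 1.898×10²⁷ = 1.267×10¹⁷ m³/s².
A synchronous orbit has period T, so by Kepler's third law a = (μT²/4π²)^(1/3).
μT²/4π² = 1.267×10¹⁷ × (3.573×10⁴)² / 39.48 = 4.096×10²⁴ m³.
a = 1.600×10⁸ m = 1.6000×10⁵ km.

r_sync ≈ 1.60×10⁵ km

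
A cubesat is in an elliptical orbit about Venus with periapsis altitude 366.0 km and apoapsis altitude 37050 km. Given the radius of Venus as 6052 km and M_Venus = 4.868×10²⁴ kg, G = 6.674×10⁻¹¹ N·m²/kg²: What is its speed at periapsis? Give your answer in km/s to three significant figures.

v ≈ 9.39 km/s

μ = GM = 6.674×10⁻¹¹ × 4.868×10²⁴ = 3.249×10¹⁴ m³/s².
r_p = 6052 + 366.0 = 6418.0 km = 6.4180×10⁶ m.
r_a = 6052 + 37050 = 43102 km = 4.3102×10⁷ m.
Semi-major axis a = (r_p + r_a)/2 = 24760 km = 2.476×10⁷ m.
Vis-viva: v² = μ(2/r − 1/a) = 3.249×10¹⁴ × (3.116×10⁻⁷ − 4.039×10⁻⁸) = 8.812×10⁷ m²/s².
v = 9387 m/s = 9.387 km/s.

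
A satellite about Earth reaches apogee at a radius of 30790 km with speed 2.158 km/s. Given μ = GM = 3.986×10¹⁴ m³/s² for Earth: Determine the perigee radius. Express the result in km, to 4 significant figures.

r_a = 3.079×10⁷ m.
Specific energy ε = v²/2 − μ/r = -1.062×10⁷ J/kg, so a = −μ/(2ε) = 1.877×10⁷ m.
The apsides satisfy r_p + r_a = 2a, so the perigee radius is 2a − r_a = 6.753×10⁶ m = 6752.6 km.

perigee radius ≈ 6753 km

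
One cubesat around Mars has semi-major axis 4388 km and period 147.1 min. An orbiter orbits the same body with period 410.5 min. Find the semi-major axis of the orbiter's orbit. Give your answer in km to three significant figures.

Kepler's third law: a³ ∝ T², so a₂ = a₁ (T₂/T₁)^(2/3).
T₂/T₁ = 2.791, (T₂/T₁)^(2/3) = 1.982.
a₂ = 4388 × 1.982 = 8698 km.

a₂ ≈ 8700 km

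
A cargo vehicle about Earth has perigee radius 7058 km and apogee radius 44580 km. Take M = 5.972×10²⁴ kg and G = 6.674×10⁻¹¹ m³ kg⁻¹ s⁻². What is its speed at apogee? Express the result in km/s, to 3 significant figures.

μ = GM = 6.674×10⁻¹¹ × 5.972×10²⁴ = 3.986×10¹⁴ m³/s².
Semi-major axis a = (r_p + r_a)/2 = 25819 km = 2.582×10⁷ m.
Vis-viva: v² = μ(2/r − 1/a) = 3.986×10¹⁴ × (4.486×10⁻⁸ − 3.873×10⁻⁸) = 2.444×10⁶ m²/s².
v = 1563 m/s = 1.563 km/s.

v ≈ 1.56 km/s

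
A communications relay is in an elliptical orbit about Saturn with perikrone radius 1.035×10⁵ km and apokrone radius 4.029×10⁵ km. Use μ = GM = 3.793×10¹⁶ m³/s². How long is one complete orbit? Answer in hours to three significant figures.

Semi-major axis a = (r_p + r_a)/2 = (1.0350×10⁵ + 4.0290×10⁵)/2 = 2.5320×10⁵ km = 2.532×10⁸ m.
By Kepler's third law T = 2π√(a³/μ) = 2π × 2.069×10⁴ = 1.300×10⁵ s.
= 36.11 hours.

T ≈ 36.1 hours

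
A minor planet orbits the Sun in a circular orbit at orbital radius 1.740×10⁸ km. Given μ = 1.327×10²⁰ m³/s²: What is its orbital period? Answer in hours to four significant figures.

T ≈ 11000 hours

r = 1.740×10⁸ km = 1.740×10¹¹ m.
Kepler's third law: T = 2π√(r³/μ) = 2π√((1.740×10¹¹)³ / 1.327×10²⁰).
r³/μ = 3.970×10¹³ s², so T = 2π × 6.301×10⁶ = 3.959×10⁷ s.
Converting: 3.959×10⁷ s ÷ 3600 = 11000 hours.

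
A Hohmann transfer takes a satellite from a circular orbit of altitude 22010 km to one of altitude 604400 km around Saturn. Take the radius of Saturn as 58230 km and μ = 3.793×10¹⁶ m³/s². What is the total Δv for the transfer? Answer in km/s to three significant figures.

Δv_total ≈ 11.3 km/s

r₁ = 58230 + 22010 = 80240 km = 8.0240×10⁷ m.
r₂ = 58230 + 604400 = 662630 km = 6.6263×10⁸ m.
Transfer ellipse a_t = (r₁ + r₂)/2 = 3.714×10⁸ m.
At r₁: circular v_c1 = √(μ/r₁) = 21740 m/s; transfer-perikrone v_p = √[μ(2/r₁ − 1/a_t)] = 29040 m/s.
Δv₁ = v_p − v_c1 = 7298 m/s.
At r₂: circular v_c2 = √(μ/r₂) = 7566 m/s; transfer-apokrone v_a = √[μ(2/r₂ − 1/a_t)] = 3516 m/s.
Δv₂ = v_c2 − v_a = 4049 m/s.
Total Δv = Δv₁ + Δv₂ = 11350 m/s = 11.35 km/s.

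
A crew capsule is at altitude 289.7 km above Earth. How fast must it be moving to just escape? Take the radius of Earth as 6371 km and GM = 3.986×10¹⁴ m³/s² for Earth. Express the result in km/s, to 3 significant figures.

r = 6371 + 289.7 = 6660.7 km = 6.6607×10⁶ m.
Escape speed v_esc = √(2μ/r) = √(2 × 3.986×10¹⁴ / 6.661×10⁶) = √(1.197×10⁸) = 10940 m/s.
= 10.94 km/s.

v_esc ≈ 10.9 km/s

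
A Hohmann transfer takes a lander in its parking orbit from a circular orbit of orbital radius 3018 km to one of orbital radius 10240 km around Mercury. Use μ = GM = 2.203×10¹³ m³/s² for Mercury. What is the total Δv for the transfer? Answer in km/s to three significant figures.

Δv_total ≈ 1.13 km/s

r₁ = 3018 km = 3.018×10⁶ m.
r₂ = 10240 km = 1.024×10⁷ m.
Transfer ellipse a_t = (r₁ + r₂)/2 = 6.629×10⁶ m.
At r₁: circular v_c1 = √(μ/r₁) = 2702 m/s; transfer-periherm v_p = √[μ(2/r₁ − 1/a_t)] = 3358 m/s.
Δv₁ = v_p − v_c1 = 656.2 m/s.
At r₂: circular v_c2 = √(μ/r₂) = 1467 m/s; transfer-apoherm v_a = √[μ(2/r₂ − 1/a_t)] = 989.7 m/s.
Δv₂ = v_c2 − v_a = 477.1 m/s.
Total Δv = Δv₁ + Δv₂ = 1133 m/s = 1.133 km/s.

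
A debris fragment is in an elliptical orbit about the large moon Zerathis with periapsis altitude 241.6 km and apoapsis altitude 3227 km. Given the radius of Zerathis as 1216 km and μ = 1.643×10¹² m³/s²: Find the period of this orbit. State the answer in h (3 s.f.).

T ≈ 6.90 h

r_p = 1216 + 241.6 = 1457.6 km = 1.4576×10⁶ m.
r_a = 1216 + 3227 = 4443.0 km = 4.4430×10⁶ m.
Semi-major axis a = (r_p + r_a)/2 = (1457.6 + 4443.0)/2 = 2950.3 km = 2.950×10⁶ m.
By Kepler's third law T = 2π√(a³/μ) = 2π × 3.953×10³ = 2.484×10⁴ s.
= 6.900 h.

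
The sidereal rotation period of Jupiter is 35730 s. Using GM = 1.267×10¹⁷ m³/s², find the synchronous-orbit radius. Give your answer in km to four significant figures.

r_sync ≈ 1.600×10⁵ km

A synchronous orbit has period T, so by Kepler's third law a = (μT²/4π²)^(1/3).
μT²/4π² = 1.267×10¹⁷ × (3.573×10⁴)² / 39.48 = 4.097×10²⁴ m³.
a = 1.600×10⁸ m = 1.6002×10⁵ km.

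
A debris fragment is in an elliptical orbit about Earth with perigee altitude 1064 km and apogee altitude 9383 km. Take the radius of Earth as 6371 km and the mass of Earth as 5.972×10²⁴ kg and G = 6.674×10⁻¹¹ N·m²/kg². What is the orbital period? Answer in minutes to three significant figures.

μ = GM = 6.674×10⁻¹¹ × 5.972×10²⁴ = 3.986×10¹⁴ m³/s².
r_p = 6371 + 1064 = 7435.0 km = 7.4350×10⁶ m.
r_a = 6371 + 9383 = 15754 km = 1.5754×10⁷ m.
Semi-major axis a = (r_p + r_a)/2 = (7435.0 + 15754)/2 = 11594 km = 1.159×10⁷ m.
By Kepler's third law T = 2π√(a³/μ) = 2π × 1.978×10³ = 1.243×10⁴ s.
= 207.1 minutes.

T ≈ 207 minutes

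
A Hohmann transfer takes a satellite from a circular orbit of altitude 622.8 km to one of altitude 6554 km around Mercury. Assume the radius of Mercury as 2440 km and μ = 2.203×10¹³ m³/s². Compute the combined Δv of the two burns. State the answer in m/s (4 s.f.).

r₁ = 2440 + 622.8 = 3062.8 km = 3.0628×10⁶ m.
r₂ = 2440 + 6554 = 8994.0 km = 8.9940×10⁶ m.
Transfer ellipse a_t = (r₁ + r₂)/2 = 6.028×10⁶ m.
At r₁: circular v_c1 = √(μ/r₁) = 2682 m/s; transfer-periherm v_p = √[μ(2/r₁ − 1/a_t)] = 3276 m/s.
Δv₁ = v_p − v_c1 = 593.9 m/s.
At r₂: circular v_c2 = √(μ/r₂) = 1565 m/s; transfer-apoherm v_a = √[μ(2/r₂ − 1/a_t)] = 1116 m/s.
Δv₂ = v_c2 − v_a = 449.5 m/s.
Total Δv = Δv₁ + Δv₂ = 1043 m/s.

Δv_total ≈ 1043 m/s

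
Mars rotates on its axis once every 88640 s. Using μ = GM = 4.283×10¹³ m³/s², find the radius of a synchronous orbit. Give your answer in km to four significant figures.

A synchronous orbit has period T, so by Kepler's third law a = (μT²/4π²)^(1/3).
μT²/4π² = 4.283×10¹³ × (8.864×10⁴)² / 39.48 = 8.524×10²¹ m³.
a = 2.043×10⁷ m = 20428 km.

r_sync ≈ 20430 km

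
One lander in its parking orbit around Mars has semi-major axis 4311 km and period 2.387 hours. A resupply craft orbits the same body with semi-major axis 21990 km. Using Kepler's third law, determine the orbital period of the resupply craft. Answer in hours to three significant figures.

Kepler's third law: T² ∝ a³, so T₂ = T₁ (a₂/a₁)^(3/2).
a₂/a₁ = 5.101, (a₂/a₁)^(3/2) = 11.52.
T₂ = 2.387 × 11.52 = 27.50 hours.

T₂ ≈ 27.5 hours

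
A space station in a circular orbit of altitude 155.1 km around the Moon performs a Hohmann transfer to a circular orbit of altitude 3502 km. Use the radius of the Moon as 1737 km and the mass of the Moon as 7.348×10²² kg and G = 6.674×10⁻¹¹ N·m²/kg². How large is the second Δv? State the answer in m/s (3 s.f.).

μ = GM = 6.674×10⁻¹¹ × 7.348×10²² = 4.904×10¹² m³/s².
r₁ = 1737 + 155.1 = 1892.1 km = 1.8921×10⁶ m.
r₂ = 1737 + 3502 = 5239.0 km = 5.2390×10⁶ m.
Transfer ellipse a_t = (r₁ + r₂)/2 = 3.566×10⁶ m.
At r₁: circular v_c1 = √(μ/r₁) = 1610 m/s; transfer-perilune v_p = √[μ(2/r₁ − 1/a_t)] = 1951 m/s.
At r₂: circular v_c2 = √(μ/r₂) = 967.5 m/s; transfer-apolune v_a = √[μ(2/r₂ − 1/a_t)] = 704.8 m/s.
Δv₂ = v_c2 − v_a = 262.7 m/s.

Δv ≈ 263 m/s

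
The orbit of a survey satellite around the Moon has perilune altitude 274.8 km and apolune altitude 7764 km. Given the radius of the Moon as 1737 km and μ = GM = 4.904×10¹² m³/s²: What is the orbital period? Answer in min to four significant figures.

r_p = 1737 + 274.8 = 2011.8 km = 2.0118×10⁶ m.
r_a = 1737 + 7764 = 9501.0 km = 9.5010×10⁶ m.
Semi-major axis a = (r_p + r_a)/2 = (2011.8 + 9501.0)/2 = 5756.4 km = 5.756×10⁶ m.
By Kepler's third law T = 2π√(a³/μ) = 2π × 6.237×10³ = 3.919×10⁴ s.
= 653.1 min.

T ≈ 653.1 min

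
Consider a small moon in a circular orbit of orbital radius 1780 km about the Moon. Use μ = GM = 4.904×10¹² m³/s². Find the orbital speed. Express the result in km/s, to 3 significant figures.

r = 1780 km = 1.780×10⁶ m.
For a circular orbit v = √(μ/r) = √(4.904×10¹² / 1.780×10⁶) = √(2.755×10⁶) = 1660 m/s.
That is 1.660 km/s.

v ≈ 1.66 km/s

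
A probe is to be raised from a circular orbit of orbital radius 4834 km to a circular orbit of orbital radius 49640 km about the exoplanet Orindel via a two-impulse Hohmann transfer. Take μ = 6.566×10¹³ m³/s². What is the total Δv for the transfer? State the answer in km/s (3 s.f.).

r₁ = 4834 km = 4.834×10⁶ m.
r₂ = 49640 km = 4.964×10⁷ m.
Transfer ellipse a_t = (r₁ + r₂)/2 = 2.724×10⁷ m.
At r₁: circular v_c1 = √(μ/r₁) = 3686 m/s; transfer-periapsis v_p = √[μ(2/r₁ − 1/a_t)] = 4975 m/s.
Δv₁ = v_p − v_c1 = 1290 m/s.
At r₂: circular v_c2 = √(μ/r₂) = 1150 m/s; transfer-apoapsis v_a = √[μ(2/r₂ − 1/a_t)] = 484.5 m/s.
Δv₂ = v_c2 − v_a = 665.6 m/s.
Total Δv = Δv₁ + Δv₂ = 1956 m/s = 1.956 km/s.

Δv_total ≈ 1.96 km/s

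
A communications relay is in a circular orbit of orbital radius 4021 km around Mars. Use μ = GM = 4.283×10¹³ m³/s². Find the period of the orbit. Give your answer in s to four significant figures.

T ≈ 7741 s

r = 4021 km = 4.021×10⁶ m.
Kepler's third law: T = 2π√(r³/μ) = 2π√((4.021×10⁶)³ / 4.283×10¹³).
r³/μ = 1.518×10⁶ s², so T = 2π × 1.232×10³ = 7.741×10³ s.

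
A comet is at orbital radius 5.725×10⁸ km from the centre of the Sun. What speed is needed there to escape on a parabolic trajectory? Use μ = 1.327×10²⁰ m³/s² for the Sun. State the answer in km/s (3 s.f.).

v_esc ≈ 21.5 km/s

r = 5.725×10⁸ km = 5.725×10¹¹ m.
Escape speed v_esc = √(2μ/r) = √(2 × 1.327×10²⁰ / 5.725×10¹¹) = √(4.636×10⁸) = 21530 m/s.
= 21.53 km/s.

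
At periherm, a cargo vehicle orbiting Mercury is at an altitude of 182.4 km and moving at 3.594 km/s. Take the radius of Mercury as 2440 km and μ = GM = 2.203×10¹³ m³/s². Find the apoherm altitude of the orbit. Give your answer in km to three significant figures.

r_p = 2440 + 182.4 = 2622.4 km = 2.622×10⁶ m.
Specific energy ε = v²/2 − μ/r = -1.942×10⁶ J/kg, so a = −μ/(2ε) = 5.671×10⁶ m.
The apsides satisfy r_p + r_a = 2a, so the apoherm radius is 2a − r_p = 8.720×10⁶ m = 8719.9 km.
Apoherm altitude = 8719.9 − 2440 = 6279.9 km.

apoherm altitude ≈ 6280 km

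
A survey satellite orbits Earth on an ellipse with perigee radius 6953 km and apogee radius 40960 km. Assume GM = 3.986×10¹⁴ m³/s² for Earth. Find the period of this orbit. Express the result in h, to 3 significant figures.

T ≈ 10.3 h

Semi-major axis a = (r_p + r_a)/2 = (6953.0 + 40960)/2 = 23956 km = 2.396×10⁷ m.
By Kepler's third law T = 2π√(a³/μ) = 2π × 5.873×10³ = 3.690×10⁴ s.
= 10.25 h.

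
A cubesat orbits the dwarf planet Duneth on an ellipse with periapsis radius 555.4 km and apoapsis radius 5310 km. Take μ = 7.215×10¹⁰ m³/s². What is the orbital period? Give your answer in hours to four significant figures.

Semi-major axis a = (r_p + r_a)/2 = (555.40 + 5310.0)/2 = 2932.7 km = 2.933×10⁶ m.
By Kepler's third law T = 2π√(a³/μ) = 2π × 1.870×10⁴ = 1.175×10⁵ s.
= 32.63 hours.

T ≈ 32.63 hours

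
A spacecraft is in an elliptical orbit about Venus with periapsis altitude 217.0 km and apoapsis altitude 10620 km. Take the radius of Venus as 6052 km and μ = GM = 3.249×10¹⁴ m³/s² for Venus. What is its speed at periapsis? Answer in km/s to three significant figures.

v ≈ 8.68 km/s

r_p = 6052 + 217.0 = 6269.0 km = 6.2690×10⁶ m.
r_a = 6052 + 10620 = 16672 km = 1.6672×10⁷ m.
Semi-major axis a = (r_p + r_a)/2 = 11470 km = 1.147×10⁷ m.
Vis-viva: v² = μ(2/r − 1/a) = 3.249×10¹⁴ × (3.190×10⁻⁷ − 8.718×10⁻⁸) = 7.533×10⁷ m²/s².
v = 8679 m/s = 8.679 km/s.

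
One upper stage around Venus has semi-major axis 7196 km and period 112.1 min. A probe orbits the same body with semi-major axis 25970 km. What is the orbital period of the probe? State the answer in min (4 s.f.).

T₂ ≈ 768.6 min

Kepler's third law: T² ∝ a³, so T₂ = T₁ (a₂/a₁)^(3/2).
a₂/a₁ = 3.609, (a₂/a₁)^(3/2) = 6.856.
T₂ = 112.1 × 6.856 = 768.6 min.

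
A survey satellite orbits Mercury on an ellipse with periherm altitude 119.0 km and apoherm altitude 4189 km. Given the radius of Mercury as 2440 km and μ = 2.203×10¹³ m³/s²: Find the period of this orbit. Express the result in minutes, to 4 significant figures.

r_p = 2440 + 119.0 = 2559.0 km = 2.5590×10⁶ m.
r_a = 2440 + 4189 = 6629.0 km = 6.6290×10⁶ m.
Semi-major axis a = (r_p + r_a)/2 = (2559.0 + 6629.0)/2 = 4594.0 km = 4.594×10⁶ m.
By Kepler's third law T = 2π√(a³/μ) = 2π × 2.098×10³ = 1.318×10⁴ s.
= 219.7 minutes.

T ≈ 219.7 minutes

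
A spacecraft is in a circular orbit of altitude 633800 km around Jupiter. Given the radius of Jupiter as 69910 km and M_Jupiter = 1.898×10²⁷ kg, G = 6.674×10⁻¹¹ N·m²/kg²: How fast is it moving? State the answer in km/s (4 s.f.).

μ = GM = 6.674×10⁻¹¹ × 1.898×10²⁷ = 1.267×10¹⁷ m³/s².
r = 69910 + 633800 = 703710 km = 7.0371×10⁸ m.
For a circular orbit v = √(μ/r) = √(1.267×10¹⁷ / 7.037×10⁸) = √(1.800×10⁸) = 13420 m/s.
That is 13.42 km/s.

v ≈ 13.42 km/s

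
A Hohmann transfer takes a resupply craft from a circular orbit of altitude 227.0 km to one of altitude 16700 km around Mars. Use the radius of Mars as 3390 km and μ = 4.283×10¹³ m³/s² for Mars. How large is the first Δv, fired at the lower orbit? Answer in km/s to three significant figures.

r₁ = 3390 + 227.0 = 3617.0 km = 3.6170×10⁶ m.
r₂ = 3390 + 16700 = 20090 km = 2.0090×10⁷ m.
Transfer ellipse a_t = (r₁ + r₂)/2 = 1.185×10⁷ m.
At r₁: circular v_c1 = √(μ/r₁) = 3441 m/s; transfer-periapsis v_p = √[μ(2/r₁ − 1/a_t)] = 4480 m/s.
Δv₁ = v_p − v_c1 = 1039 m/s.
= 1.039 km/s.

Δv ≈ 1.04 km/s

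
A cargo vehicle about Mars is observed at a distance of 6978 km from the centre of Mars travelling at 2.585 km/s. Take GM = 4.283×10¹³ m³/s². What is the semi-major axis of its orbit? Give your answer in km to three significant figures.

r = 6.978×10⁶ m.
Vis-viva rearranged: 1/a = 2/r − v²/μ = 2.866×10⁻⁷ − 1.560×10⁻⁷ = 1.306×10⁻⁷ m⁻¹.
a = 7.657×10⁶ m = 7657.1 km.

a ≈ 7660 km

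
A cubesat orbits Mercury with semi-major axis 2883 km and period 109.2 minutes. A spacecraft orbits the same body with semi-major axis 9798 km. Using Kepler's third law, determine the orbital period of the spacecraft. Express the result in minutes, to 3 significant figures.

Kepler's third law: T² ∝ a³, so T₂ = T₁ (a₂/a₁)^(3/2).
a₂/a₁ = 3.399, (a₂/a₁)^(3/2) = 6.265.
T₂ = 109.2 × 6.265 = 684.2 minutes.

T₂ ≈ 684 minutes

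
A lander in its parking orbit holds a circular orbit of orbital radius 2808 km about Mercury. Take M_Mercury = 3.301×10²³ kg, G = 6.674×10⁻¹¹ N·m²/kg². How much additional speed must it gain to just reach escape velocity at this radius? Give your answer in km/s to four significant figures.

Δv ≈ 1.160 km/s

μ = GM = 6.674×10⁻¹¹ × 3.301×10²³ = 2.203×10¹³ m³/s².
r = 2808 km = 2.808×10⁶ m.
Circular speed v_c = √(μ/r) = 2801 m/s.
Escape speed v_esc = √(2μ/r) = √2 × v_c = 3961 m/s.
Δv = v_esc − v_c = 1160 m/s = 1.160 km/s.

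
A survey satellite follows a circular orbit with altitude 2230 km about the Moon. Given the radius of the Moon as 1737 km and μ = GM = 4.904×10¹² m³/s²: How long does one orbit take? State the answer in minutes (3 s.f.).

r = 1737 + 2230 = 3967.0 km = 3.9670×10⁶ m.
Kepler's third law: T = 2π√(r³/μ) = 2π√((3.967×10⁶)³ / 4.904×10¹²).
r³/μ = 1.273×10⁷ s², so T = 2π × 3.568×10³ = 2.242×10⁴ s.
Converting: 2.242×10⁴ s ÷ 60.00 = 373.6 minutes.

T ≈ 374 minutes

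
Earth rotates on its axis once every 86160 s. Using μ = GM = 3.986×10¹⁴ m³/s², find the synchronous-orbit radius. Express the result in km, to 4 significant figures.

A synchronous orbit has period T, so by Kepler's third law a = (μT²/4π²)^(1/3).
μT²/4π² = 3.986×10¹⁴ × (8.616×10⁴)² / 39.48 = 7.495×10²² m³.
a = 4.216×10⁷ m = 42163 km.

r_sync ≈ 42160 km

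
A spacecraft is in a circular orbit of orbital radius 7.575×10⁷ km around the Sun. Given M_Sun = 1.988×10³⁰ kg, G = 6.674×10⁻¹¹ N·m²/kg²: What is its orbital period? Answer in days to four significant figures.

μ = GM = 6.674×10⁻¹¹ × 1.988×10³⁰ = 1.327×10²⁰ m³/s².
r = 7.575×10⁷ km = 7.575×10¹⁰ m.
Kepler's third law: T = 2π√(r³/μ) = 2π√((7.575×10¹⁰)³ / 1.327×10²⁰).
r³/μ = 3.276×10¹² s², so T = 2π × 1.810×10⁶ = 1.137×10⁷ s.
Converting: 1.137×10⁷ s ÷ 86400 = 131.6 days.

T ≈ 131.6 days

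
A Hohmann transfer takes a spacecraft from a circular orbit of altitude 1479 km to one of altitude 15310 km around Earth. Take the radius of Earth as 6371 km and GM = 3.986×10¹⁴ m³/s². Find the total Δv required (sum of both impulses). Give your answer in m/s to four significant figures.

Δv_total ≈ 2670 m/s

r₁ = 6371 + 1479 = 7850.0 km = 7.8500×10⁶ m.
r₂ = 6371 + 15310 = 21681 km = 2.1681×10⁷ m.
Transfer ellipse a_t = (r₁ + r₂)/2 = 1.477×10⁷ m.
At r₁: circular v_c1 = √(μ/r₁) = 7126 m/s; transfer-perigee v_p = √[μ(2/r₁ − 1/a_t)] = 8635 m/s.
Δv₁ = v_p − v_c1 = 1509 m/s.
At r₂: circular v_c2 = √(μ/r₂) = 4288 m/s; transfer-apogee v_a = √[μ(2/r₂ − 1/a_t)] = 3126 m/s.
Δv₂ = v_c2 − v_a = 1161 m/s.
Total Δv = Δv₁ + Δv₂ = 2670 m/s.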